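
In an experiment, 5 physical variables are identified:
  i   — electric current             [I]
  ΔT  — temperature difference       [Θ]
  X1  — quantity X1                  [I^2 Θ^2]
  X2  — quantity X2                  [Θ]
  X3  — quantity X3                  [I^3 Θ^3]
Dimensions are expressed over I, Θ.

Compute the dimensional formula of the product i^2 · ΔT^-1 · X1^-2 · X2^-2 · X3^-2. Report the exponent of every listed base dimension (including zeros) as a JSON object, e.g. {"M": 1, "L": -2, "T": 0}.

{"I": -8, "Θ": -13}

Dimensional matrix (I×Θ by i×ΔT×X1×X2×X3):
  I: [ 1  0  2  0  3]
  Θ: [ 0  1  2  1  3]
  [I]: (2)·1+(-1)·0+(-2)·2+(-2)·0+(-2)·3 = -8
  [Θ]: (2)·0+(-1)·1+(-2)·2+(-2)·1+(-2)·3 = -13
⇒ I^-8 Θ^-13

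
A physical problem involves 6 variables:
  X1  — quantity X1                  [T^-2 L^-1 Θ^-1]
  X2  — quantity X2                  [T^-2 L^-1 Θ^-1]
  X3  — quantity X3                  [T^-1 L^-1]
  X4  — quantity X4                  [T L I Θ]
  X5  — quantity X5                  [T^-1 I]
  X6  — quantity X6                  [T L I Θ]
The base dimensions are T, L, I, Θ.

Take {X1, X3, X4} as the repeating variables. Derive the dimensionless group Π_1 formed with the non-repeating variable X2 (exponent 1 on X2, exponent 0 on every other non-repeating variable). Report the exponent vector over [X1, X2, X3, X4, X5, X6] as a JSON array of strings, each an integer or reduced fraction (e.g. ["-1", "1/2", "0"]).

["-1", "1", "0", "0", "0", "0"]

Write exponents as rows T,L,I,Θ / cols X1,X2,X3,X4,X5,X6:
  T: [-2 -2 -1  1 -1  1]
  L: [-1 -1 -1  1  0  1]
  I: [ 0  0  0  1  1  1]
  Θ: [-1 -1  0  1  0  1]
Echelon form has 3 nonzero rows (pivots: X1,X3,X4)
Repeat: X1,X3,X4; free: X2,X5,X6
RREF:
  r0: [   1    1    0    0    1    0]
  r1: [   0    0    1    0    0    0]
  r2: [   0    0    0    1    1    1]
  r3: [   0    0    0    0    0    0]
Fix exponent of X2 at 1, X5 at 0, X6 at 0; solve each RREF row for its pivot's exponent:
  r0: exp(X1) + (1)·1 = 0 ⇒ exp(X1) = -1
  r1: exp(X3) + (0)·1 = 0 ⇒ exp(X3) = 0
  r2: exp(X4) + (0)·1 = 0 ⇒ exp(X4) = 0
Π_1 = X1^-1 · X2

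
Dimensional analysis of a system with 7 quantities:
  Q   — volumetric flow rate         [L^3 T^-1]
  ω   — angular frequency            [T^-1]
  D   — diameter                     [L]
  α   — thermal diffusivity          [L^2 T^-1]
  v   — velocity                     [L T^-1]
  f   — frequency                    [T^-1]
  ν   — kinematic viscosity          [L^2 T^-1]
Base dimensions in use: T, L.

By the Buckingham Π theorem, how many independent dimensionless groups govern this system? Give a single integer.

5

Dimensional matrix (T×L by Q×ω×D×α×v×f×ν):
  T: [-1 -1  0 -1 -1 -1 -1]
  L: [ 3  0  1  2  1  0  2]
RREF → pivots at {Q,ω} ⇒ r = 2
Π count = n − r = 7 − 2 = 5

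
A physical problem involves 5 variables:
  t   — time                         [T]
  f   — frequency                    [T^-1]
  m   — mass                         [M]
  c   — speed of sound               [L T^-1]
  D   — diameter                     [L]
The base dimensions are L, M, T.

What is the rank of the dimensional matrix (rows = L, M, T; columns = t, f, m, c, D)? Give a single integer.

Write exponents as rows L,M,T / cols t,f,m,c,D:
  L: [ 0  0  0  1  1]
  M: [ 0  0  1  0  0]
  T: [ 1 -1  0 -1  0]
RREF → pivots at {t,m,c} ⇒ r = 3

3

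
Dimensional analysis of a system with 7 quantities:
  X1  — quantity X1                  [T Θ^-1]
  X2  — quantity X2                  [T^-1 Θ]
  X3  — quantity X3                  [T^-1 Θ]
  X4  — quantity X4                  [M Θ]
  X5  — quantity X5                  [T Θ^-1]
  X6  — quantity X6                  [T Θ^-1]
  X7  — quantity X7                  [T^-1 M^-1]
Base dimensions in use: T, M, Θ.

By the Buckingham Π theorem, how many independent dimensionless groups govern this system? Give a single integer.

Exponent matrix [T,M,Θ] × [X1,X2,X3,X4,X5,X6,X7]:
  T: [ 1 -1 -1  0  1  1 -1]
  M: [ 0  0  0  1  0  0 -1]
  Θ: [-1  1  1  1 -1 -1  0]
Row reduction gives pivot columns X1,X4; rank = 2
n=7, r=2 ⇒ 5 dimensionless groups

5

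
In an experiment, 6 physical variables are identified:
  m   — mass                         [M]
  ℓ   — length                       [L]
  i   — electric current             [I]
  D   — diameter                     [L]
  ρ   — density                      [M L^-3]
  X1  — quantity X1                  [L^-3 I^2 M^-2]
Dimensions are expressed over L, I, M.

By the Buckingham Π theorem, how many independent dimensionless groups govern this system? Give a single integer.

Exponent matrix [L,I,M] × [m,ℓ,i,D,ρ,X1]:
  L: [ 0  1  0  1 -3 -3]
  I: [ 0  0  1  0  0  2]
  M: [ 1  0  0  0  1 -2]
Row reduction gives pivot columns m,ℓ,i; rank = 3
n=6, r=3 ⇒ 3 dimensionless groups

3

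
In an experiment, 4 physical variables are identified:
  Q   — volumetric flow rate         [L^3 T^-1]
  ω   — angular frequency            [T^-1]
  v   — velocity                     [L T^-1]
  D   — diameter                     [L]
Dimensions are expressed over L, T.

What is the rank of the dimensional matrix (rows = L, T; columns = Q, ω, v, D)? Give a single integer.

Write exponents as rows L,T / cols Q,ω,v,D:
  L: [ 3  0  1  1]
  T: [-1 -1 -1  0]
Echelon form has 2 nonzero rows (pivots: Q,ω)

2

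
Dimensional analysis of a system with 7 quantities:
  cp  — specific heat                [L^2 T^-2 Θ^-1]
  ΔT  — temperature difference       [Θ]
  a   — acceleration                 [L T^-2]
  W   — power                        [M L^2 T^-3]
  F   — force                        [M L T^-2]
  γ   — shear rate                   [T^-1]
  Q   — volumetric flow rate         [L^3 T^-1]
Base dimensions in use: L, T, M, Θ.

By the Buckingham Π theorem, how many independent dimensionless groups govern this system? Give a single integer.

3

Exponent matrix [L,T,M,Θ] × [cp,ΔT,a,W,F,γ,Q]:
  L: [ 2  0  1  2  1  0  3]
  T: [-2  0 -2 -3 -2 -1 -1]
  M: [ 0  0  0  1  1  0  0]
  Θ: [-1  1  0  0  0  0  0]
Row reduction gives pivot columns cp,ΔT,a,W; rank = 4
n=7, r=4 ⇒ 3 dimensionless groups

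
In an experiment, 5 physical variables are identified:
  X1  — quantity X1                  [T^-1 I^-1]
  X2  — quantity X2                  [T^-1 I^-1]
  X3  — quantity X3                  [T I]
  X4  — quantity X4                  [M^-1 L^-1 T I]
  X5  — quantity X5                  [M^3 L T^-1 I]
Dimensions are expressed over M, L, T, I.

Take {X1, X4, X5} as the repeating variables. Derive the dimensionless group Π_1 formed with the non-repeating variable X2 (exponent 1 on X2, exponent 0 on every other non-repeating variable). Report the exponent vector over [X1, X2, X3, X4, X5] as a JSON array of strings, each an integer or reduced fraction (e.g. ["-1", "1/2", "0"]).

Write exponents as rows M,L,T,I / cols X1,X2,X3,X4,X5:
  M: [ 0  0  0 -1  3]
  L: [ 0  0  0 -1  1]
  T: [-1 -1  1  1 -1]
  I: [-1 -1  1  1  1]
RREF → pivots at {X1,X4,X5} ⇒ r = 3
Repeat: X1,X4,X5; free: X2,X3
RREF:
  r0: [   1    1   -1    0    0]
  r1: [   0    0    0    1    0]
  r2: [   0    0    0    0    1]
  r3: [   0    0    0    0    0]
Fix exponent of X2 at 1, X3 at 0; solve each RREF row for its pivot's exponent:
  r0: exp(X1) + (1)·1 = 0 ⇒ exp(X1) = -1
  r1: exp(X4) + (0)·1 = 0 ⇒ exp(X4) = 0
  r2: exp(X5) + (0)·1 = 0 ⇒ exp(X5) = 0
Π_1 = X1^-1 · X2

["-1", "1", "0", "0", "0"]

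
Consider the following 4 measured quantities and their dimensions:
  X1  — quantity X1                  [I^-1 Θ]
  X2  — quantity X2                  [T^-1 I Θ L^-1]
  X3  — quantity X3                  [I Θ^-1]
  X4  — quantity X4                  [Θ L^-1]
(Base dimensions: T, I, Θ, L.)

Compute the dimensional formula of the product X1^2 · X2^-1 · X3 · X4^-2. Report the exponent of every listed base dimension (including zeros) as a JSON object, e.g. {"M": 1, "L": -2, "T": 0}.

Dimensional matrix (T×I×Θ×L by X1×X2×X3×X4):
  T: [ 0 -1  0  0]
  I: [-1  1  1  0]
  Θ: [ 1  1 -1  1]
  L: [ 0 -1  0 -1]
  [T]: (2)·0+(-1)·-1+(1)·0+(-2)·0 = 1
  [I]: (2)·-1+(-1)·1+(1)·1+(-2)·0 = -2
  [Θ]: (2)·1+(-1)·1+(1)·-1+(-2)·1 = -2
  [L]: (2)·0+(-1)·-1+(1)·0+(-2)·-1 = 3
⇒ T I^-2 Θ^-2 L^3

{"T": 1, "I": -2, "Θ": -2, "L": 3}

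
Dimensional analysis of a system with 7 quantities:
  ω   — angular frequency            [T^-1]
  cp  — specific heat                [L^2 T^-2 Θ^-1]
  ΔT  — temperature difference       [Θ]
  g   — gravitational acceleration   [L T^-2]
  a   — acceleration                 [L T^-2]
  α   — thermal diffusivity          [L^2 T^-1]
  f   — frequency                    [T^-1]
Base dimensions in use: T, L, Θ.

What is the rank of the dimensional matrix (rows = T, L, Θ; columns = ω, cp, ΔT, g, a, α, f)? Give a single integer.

Write exponents as rows T,L,Θ / cols ω,cp,ΔT,g,a,α,f:
  T: [-1 -2  0 -2 -2 -1 -1]
  L: [ 0  2  0  1  1  2  0]
  Θ: [ 0 -1  1  0  0  0  0]
Echelon form has 3 nonzero rows (pivots: ω,cp,ΔT)

3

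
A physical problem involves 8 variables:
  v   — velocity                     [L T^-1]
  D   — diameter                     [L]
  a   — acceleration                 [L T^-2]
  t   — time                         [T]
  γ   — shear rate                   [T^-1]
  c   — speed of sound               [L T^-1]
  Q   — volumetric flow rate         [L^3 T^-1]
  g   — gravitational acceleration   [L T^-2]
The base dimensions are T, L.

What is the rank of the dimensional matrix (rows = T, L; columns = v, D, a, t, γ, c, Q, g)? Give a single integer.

Exponent matrix [T,L] × [v,D,a,t,γ,c,Q,g]:
  T: [-1  0 -2  1 -1 -1 -1 -2]
  L: [ 1  1  1  0  0  1  3  1]
RREF → pivots at {v,D} ⇒ r = 2

2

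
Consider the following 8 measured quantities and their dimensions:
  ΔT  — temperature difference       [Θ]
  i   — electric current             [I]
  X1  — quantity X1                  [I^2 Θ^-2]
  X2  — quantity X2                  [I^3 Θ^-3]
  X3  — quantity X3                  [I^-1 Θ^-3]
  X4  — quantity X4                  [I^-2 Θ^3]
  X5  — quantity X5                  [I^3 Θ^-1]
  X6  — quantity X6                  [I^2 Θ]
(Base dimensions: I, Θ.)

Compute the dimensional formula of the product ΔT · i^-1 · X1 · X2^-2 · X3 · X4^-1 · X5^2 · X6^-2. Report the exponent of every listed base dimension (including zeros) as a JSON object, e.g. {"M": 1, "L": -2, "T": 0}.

Exponent matrix [I,Θ] × [ΔT,i,X1,X2,X3,X4,X5,X6]:
  I: [ 0  1  2  3 -1 -2  3  2]
  Θ: [ 1  0 -2 -3 -3  3 -1  1]
  [I]: (1)·0+(-1)·1+(1)·2+(-2)·3+(1)·-1+(-1)·-2+(2)·3+(-2)·2 = -2
  [Θ]: (1)·1+(-1)·0+(1)·-2+(-2)·-3+(1)·-3+(-1)·3+(2)·-1+(-2)·1 = -5
⇒ I^-2 Θ^-5

{"I": -2, "Θ": -5}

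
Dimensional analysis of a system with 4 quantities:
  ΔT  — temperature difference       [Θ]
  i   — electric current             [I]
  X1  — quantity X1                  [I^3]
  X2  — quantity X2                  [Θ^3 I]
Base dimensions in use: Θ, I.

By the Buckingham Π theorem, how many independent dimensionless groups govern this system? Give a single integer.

2

Dimensional matrix (Θ×I by ΔT×i×X1×X2):
  Θ: [ 1  0  0  3]
  I: [ 0  1  3  1]
Echelon form has 2 nonzero rows (pivots: ΔT,i)
n=4, r=2 ⇒ 2 dimensionless groups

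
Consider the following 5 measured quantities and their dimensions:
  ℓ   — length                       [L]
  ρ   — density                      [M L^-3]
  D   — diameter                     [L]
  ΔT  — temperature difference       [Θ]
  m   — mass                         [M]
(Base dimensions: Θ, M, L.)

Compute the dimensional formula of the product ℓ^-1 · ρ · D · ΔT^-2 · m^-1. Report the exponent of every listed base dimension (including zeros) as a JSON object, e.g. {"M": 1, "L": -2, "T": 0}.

{"Θ": -2, "M": 0, "L": -3}

Write exponents as rows Θ,M,L / cols ℓ,ρ,D,ΔT,m:
  Θ: [ 0  0  0  1  0]
  M: [ 0  1  0  0  1]
  L: [ 1 -3  1  0  0]
  [Θ]: (-1)·0+(1)·0+(1)·0+(-2)·1+(-1)·0 = -2
  [M]: (-1)·0+(1)·1+(1)·0+(-2)·0+(-1)·1 = 0
  [L]: (-1)·1+(1)·-3+(1)·1+(-2)·0+(-1)·0 = -3
⇒ Θ^-2 L^-3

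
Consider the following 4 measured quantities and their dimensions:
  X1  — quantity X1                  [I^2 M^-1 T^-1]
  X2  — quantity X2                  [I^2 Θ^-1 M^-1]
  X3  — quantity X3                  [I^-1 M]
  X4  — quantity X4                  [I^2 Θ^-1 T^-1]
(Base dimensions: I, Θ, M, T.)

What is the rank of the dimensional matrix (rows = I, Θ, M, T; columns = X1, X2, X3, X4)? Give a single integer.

3

Dimensional matrix (I×Θ×M×T by X1×X2×X3×X4):
  I: [ 2  2 -1  2]
  Θ: [ 0 -1  0 -1]
  M: [-1 -1  1  0]
  T: [-1  0  0 -1]
RREF → pivots at {X1,X2,X3} ⇒ r = 3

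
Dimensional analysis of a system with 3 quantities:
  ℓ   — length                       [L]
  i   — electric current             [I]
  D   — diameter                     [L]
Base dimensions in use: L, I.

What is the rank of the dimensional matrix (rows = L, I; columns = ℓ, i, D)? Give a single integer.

2

Write exponents as rows L,I / cols ℓ,i,D:
  L: [ 1  0  1]
  I: [ 0  1  0]
Echelon form has 2 nonzero rows (pivots: ℓ,i)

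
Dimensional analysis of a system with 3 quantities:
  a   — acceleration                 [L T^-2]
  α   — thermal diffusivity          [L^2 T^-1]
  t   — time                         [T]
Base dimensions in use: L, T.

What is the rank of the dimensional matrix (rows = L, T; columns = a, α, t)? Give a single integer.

2

Exponent matrix [L,T] × [a,α,t]:
  L: [ 1  2  0]
  T: [-2 -1  1]
RREF → pivots at {a,α} ⇒ r = 2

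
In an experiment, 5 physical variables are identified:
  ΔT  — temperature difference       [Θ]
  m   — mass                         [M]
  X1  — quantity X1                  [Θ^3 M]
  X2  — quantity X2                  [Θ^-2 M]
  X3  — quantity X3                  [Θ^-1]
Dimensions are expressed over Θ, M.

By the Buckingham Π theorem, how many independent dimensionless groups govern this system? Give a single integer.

Dimensional matrix (Θ×M by ΔT×m×X1×X2×X3):
  Θ: [ 1  0  3 -2 -1]
  M: [ 0  1  1  1  0]
Echelon form has 2 nonzero rows (pivots: ΔT,m)
5 vars − rank 2 = 3 Π groups

3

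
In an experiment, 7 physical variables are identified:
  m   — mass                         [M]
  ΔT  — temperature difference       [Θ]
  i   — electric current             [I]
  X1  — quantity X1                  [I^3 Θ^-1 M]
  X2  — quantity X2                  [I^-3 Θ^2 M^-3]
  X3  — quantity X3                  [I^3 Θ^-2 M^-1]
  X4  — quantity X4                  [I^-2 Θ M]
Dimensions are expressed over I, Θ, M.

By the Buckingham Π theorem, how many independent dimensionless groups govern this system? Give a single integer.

Write exponents as rows I,Θ,M / cols m,ΔT,i,X1,X2,X3,X4:
  I: [ 0  0  1  3 -3  3 -2]
  Θ: [ 0  1  0 -1  2 -2  1]
  M: [ 1  0  0  1 -3 -1  1]
Echelon form has 3 nonzero rows (pivots: m,ΔT,i)
Π count = n − r = 7 − 3 = 4

4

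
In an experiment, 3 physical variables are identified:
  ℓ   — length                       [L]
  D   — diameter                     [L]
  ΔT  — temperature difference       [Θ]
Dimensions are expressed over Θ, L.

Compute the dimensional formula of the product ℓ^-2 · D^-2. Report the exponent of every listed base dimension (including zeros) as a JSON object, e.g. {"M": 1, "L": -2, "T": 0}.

Dimensional matrix (Θ×L by ℓ×D×ΔT):
  Θ: [ 0  0  1]
  L: [ 1  1  0]
  [Θ]: (-2)·0+(-2)·0 = 0
  [L]: (-2)·1+(-2)·1 = -4
⇒ L^-4

{"Θ": 0, "L": -4}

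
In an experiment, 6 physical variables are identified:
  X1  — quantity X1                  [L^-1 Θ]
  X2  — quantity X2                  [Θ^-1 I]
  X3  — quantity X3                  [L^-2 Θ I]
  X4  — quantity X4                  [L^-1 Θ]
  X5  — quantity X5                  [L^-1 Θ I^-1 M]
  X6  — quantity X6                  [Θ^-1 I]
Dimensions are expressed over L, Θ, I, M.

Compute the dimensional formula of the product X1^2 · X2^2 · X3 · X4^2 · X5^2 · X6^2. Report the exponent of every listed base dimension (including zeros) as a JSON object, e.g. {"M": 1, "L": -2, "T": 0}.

Write exponents as rows L,Θ,I,M / cols X1,X2,X3,X4,X5,X6:
  L: [-1  0 -2 -1 -1  0]
  Θ: [ 1 -1  1  1  1 -1]
  I: [ 0  1  1  0 -1  1]
  M: [ 0  0  0  0  1  0]
  [L]: (2)·-1+(2)·0+(1)·-2+(2)·-1+(2)·-1+(2)·0 = -8
  [Θ]: (2)·1+(2)·-1+(1)·1+(2)·1+(2)·1+(2)·-1 = 3
  [I]: (2)·0+(2)·1+(1)·1+(2)·0+(2)·-1+(2)·1 = 3
  [M]: (2)·0+(2)·0+(1)·0+(2)·0+(2)·1+(2)·0 = 2
⇒ L^-8 Θ^3 I^3 M^2

{"L": -8, "Θ": 3, "I": 3, "M": 2}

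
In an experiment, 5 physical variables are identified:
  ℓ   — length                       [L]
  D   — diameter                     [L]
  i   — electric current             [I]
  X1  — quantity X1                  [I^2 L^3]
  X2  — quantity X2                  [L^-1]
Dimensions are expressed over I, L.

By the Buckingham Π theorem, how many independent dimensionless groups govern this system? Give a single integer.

3

Exponent matrix [I,L] × [ℓ,D,i,X1,X2]:
  I: [ 0  0  1  2  0]
  L: [ 1  1  0  3 -1]
RREF → pivots at {ℓ,i} ⇒ r = 2
5 vars − rank 2 = 3 Π groups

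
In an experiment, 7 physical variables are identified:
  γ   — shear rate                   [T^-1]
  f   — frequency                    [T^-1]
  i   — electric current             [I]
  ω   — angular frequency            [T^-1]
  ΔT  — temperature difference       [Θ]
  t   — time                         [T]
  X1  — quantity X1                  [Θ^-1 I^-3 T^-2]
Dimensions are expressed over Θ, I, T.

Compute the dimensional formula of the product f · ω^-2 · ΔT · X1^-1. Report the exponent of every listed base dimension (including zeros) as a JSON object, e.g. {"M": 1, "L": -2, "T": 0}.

Exponent matrix [Θ,I,T] × [γ,f,i,ω,ΔT,t,X1]:
  Θ: [ 0  0  0  0  1  0 -1]
  I: [ 0  0  1  0  0  0 -3]
  T: [-1 -1  0 -1  0  1 -2]
  [Θ]: (1)·0+(-2)·0+(1)·1+(-1)·-1 = 2
  [I]: (1)·0+(-2)·0+(1)·0+(-1)·-3 = 3
  [T]: (1)·-1+(-2)·-1+(1)·0+(-1)·-2 = 3
⇒ Θ^2 I^3 T^3

{"Θ": 2, "I": 3, "T": 3}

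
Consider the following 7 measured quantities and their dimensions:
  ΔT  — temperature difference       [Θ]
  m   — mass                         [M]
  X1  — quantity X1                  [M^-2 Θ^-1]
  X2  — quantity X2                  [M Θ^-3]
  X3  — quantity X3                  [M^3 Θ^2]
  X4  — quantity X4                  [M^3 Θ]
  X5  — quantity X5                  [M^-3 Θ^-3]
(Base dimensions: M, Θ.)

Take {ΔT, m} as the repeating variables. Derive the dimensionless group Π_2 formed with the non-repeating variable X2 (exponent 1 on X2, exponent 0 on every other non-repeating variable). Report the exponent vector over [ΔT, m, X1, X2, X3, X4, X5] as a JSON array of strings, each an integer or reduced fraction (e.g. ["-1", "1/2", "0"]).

Write exponents as rows M,Θ / cols ΔT,m,X1,X2,X3,X4,X5:
  M: [ 0  1 -2  1  3  3 -3]
  Θ: [ 1  0 -1 -3  2  1 -3]
RREF → pivots at {ΔT,m} ⇒ r = 2
Repeat: ΔT,m; free: X1,X2,X3,X4,X5
RREF:
  r0: [   1    0   -1   -3    2    1   -3]
  r1: [   0    1   -2    1    3    3   -3]
Fix exponent of X2 at 1, X1 at 0, X3 at 0, X4 at 0, X5 at 0; solve each RREF row for its pivot's exponent:
  r0: exp(ΔT) + (-3)·1 = 0 ⇒ exp(ΔT) = 3
  r1: exp(m) + (1)·1 = 0 ⇒ exp(m) = -1
Π_2 = ΔT^3 · m^-1 · X2

["3", "-1", "0", "1", "0", "0", "0"]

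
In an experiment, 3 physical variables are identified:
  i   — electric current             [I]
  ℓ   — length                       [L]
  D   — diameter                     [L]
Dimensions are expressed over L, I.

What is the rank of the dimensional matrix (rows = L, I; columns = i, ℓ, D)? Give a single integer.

2

Dimensional matrix (L×I by i×ℓ×D):
  L: [ 0  1  1]
  I: [ 1  0  0]
Echelon form has 2 nonzero rows (pivots: i,ℓ)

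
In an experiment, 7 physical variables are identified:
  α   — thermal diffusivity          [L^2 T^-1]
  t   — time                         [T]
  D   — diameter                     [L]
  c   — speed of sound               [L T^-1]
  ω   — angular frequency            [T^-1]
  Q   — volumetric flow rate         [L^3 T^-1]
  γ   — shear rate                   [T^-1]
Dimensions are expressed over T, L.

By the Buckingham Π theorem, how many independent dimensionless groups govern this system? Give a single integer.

5

Dimensional matrix (T×L by α×t×D×c×ω×Q×γ):
  T: [-1  1  0 -1 -1 -1 -1]
  L: [ 2  0  1  1  0  3  0]
Echelon form has 2 nonzero rows (pivots: α,t)
Π count = n − r = 7 − 2 = 5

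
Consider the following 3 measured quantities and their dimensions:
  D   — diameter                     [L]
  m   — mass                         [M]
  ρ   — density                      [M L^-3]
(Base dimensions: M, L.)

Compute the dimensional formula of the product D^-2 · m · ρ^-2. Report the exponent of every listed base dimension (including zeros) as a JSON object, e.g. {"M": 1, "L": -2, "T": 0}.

{"M": -1, "L": 4}

Dimensional matrix (M×L by D×m×ρ):
  M: [ 0  1  1]
  L: [ 1  0 -3]
  [M]: (-2)·0+(1)·1+(-2)·1 = -1
  [L]: (-2)·1+(1)·0+(-2)·-3 = 4
⇒ M^-1 L^4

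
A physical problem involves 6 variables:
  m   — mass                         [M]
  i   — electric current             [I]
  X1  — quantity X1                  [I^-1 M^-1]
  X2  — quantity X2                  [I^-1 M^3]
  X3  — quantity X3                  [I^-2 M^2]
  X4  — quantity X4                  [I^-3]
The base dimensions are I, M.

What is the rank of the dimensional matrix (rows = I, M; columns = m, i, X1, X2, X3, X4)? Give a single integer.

2

Write exponents as rows I,M / cols m,i,X1,X2,X3,X4:
  I: [ 0  1 -1 -1 -2 -3]
  M: [ 1  0 -1  3  2  0]
Echelon form has 2 nonzero rows (pivots: m,i)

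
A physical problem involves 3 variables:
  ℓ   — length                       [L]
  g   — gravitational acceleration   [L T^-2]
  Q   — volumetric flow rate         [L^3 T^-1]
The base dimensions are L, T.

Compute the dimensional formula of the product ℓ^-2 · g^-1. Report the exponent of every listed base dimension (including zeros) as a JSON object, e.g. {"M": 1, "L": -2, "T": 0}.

Exponent matrix [L,T] × [ℓ,g,Q]:
  L: [ 1  1  3]
  T: [ 0 -2 -1]
  [L]: (-2)·1+(-1)·1 = -3
  [T]: (-2)·0+(-1)·-2 = 2
⇒ L^-3 T^2

{"L": -3, "T": 2}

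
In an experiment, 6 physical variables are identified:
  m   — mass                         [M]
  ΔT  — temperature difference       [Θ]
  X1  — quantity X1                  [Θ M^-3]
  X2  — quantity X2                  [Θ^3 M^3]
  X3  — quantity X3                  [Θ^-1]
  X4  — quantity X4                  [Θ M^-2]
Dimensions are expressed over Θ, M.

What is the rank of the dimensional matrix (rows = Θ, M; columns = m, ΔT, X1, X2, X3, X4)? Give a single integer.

Write exponents as rows Θ,M / cols m,ΔT,X1,X2,X3,X4:
  Θ: [ 0  1  1  3 -1  1]
  M: [ 1  0 -3  3  0 -2]
Row reduction gives pivot columns m,ΔT; rank = 2

2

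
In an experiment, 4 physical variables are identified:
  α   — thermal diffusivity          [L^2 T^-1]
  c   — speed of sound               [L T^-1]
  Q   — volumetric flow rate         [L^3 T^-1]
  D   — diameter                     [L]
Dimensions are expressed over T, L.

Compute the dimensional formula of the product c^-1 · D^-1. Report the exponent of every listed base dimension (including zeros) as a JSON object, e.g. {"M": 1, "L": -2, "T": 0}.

Write exponents as rows T,L / cols α,c,Q,D:
  T: [-1 -1 -1  0]
  L: [ 2  1  3  1]
  [T]: (-1)·-1+(-1)·0 = 1
  [L]: (-1)·1+(-1)·1 = -2
⇒ T L^-2

{"T": 1, "L": -2}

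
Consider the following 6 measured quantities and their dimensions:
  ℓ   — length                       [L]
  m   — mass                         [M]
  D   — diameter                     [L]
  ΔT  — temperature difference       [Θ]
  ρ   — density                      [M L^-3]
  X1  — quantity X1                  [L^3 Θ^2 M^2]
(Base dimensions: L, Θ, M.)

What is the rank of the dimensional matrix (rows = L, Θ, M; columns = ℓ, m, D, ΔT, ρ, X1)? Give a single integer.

Dimensional matrix (L×Θ×M by ℓ×m×D×ΔT×ρ×X1):
  L: [ 1  0  1  0 -3  3]
  Θ: [ 0  0  0  1  0  2]
  M: [ 0  1  0  0  1  2]
Row reduction gives pivot columns ℓ,m,ΔT; rank = 3

3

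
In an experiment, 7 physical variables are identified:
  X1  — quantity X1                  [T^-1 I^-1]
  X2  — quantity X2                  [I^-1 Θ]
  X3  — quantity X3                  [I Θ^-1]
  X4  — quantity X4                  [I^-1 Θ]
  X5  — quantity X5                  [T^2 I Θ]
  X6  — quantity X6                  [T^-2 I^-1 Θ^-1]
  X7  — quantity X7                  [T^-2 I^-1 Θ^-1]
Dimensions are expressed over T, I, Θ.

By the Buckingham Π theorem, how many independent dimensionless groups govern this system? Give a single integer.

5

Dimensional matrix (T×I×Θ by X1×X2×X3×X4×X5×X6×X7):
  T: [-1  0  0  0  2 -2 -2]
  I: [-1 -1  1 -1  1 -1 -1]
  Θ: [ 0  1 -1  1  1 -1 -1]
Row reduction gives pivot columns X1,X2; rank = 2
n=7, r=2 ⇒ 5 dimensionless groups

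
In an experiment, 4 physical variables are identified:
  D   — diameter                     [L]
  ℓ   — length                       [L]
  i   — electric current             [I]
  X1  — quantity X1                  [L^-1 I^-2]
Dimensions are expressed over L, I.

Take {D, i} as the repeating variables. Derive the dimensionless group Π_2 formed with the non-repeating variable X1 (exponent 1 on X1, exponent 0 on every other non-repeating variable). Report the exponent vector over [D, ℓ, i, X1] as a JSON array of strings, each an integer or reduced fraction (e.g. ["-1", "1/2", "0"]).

["1", "0", "2", "1"]

Exponent matrix [L,I] × [D,ℓ,i,X1]:
  L: [ 1  1  0 -1]
  I: [ 0  0  1 -2]
Echelon form has 2 nonzero rows (pivots: D,i)
Repeat: D,i; free: ℓ,X1
RREF:
  r0: [   1    1    0   -1]
  r1: [   0    0    1   -2]
Fix exponent of X1 at 1, ℓ at 0; solve each RREF row for its pivot's exponent:
  r0: exp(D) + (-1)·1 = 0 ⇒ exp(D) = 1
  r1: exp(i) + (-2)·1 = 0 ⇒ exp(i) = 2
Π_2 = D · i^2 · X1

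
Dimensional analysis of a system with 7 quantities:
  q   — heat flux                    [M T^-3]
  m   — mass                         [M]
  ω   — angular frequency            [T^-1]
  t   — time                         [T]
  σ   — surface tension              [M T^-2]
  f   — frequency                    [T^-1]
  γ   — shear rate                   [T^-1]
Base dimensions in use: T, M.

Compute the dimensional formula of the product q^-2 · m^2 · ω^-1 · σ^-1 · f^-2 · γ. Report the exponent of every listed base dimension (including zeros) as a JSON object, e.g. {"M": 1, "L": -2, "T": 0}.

{"T": 10, "M": -1}

Dimensional matrix (T×M by q×m×ω×t×σ×f×γ):
  T: [-3  0 -1  1 -2 -1 -1]
  M: [ 1  1  0  0  1  0  0]
  [T]: (-2)·-3+(2)·0+(-1)·-1+(-1)·-2+(-2)·-1+(1)·-1 = 10
  [M]: (-2)·1+(2)·1+(-1)·0+(-1)·1+(-2)·0+(1)·0 = -1
⇒ T^10 M^-1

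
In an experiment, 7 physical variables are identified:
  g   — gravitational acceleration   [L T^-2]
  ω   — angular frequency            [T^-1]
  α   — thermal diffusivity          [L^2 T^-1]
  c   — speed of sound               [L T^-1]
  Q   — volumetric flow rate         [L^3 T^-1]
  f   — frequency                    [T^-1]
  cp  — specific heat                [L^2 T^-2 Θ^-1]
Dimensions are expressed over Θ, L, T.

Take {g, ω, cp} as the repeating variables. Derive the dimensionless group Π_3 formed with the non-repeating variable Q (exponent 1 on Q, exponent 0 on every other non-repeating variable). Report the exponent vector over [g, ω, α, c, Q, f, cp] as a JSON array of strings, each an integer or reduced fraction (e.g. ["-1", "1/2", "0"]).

["-3", "5", "0", "0", "1", "0", "0"]

Dimensional matrix (Θ×L×T by g×ω×α×c×Q×f×cp):
  Θ: [ 0  0  0  0  0  0 -1]
  L: [ 1  0  2  1  3  0  2]
  T: [-2 -1 -1 -1 -1 -1 -2]
Echelon form has 3 nonzero rows (pivots: g,ω,cp)
Repeat: g,ω,cp; free: α,c,Q,f
RREF:
  r0: [   1    0    2    1    3    0    0]
  r1: [   0    1   -3   -1   -5    1    0]
  r2: [   0    0    0    0    0    0    1]
Fix exponent of Q at 1, α at 0, c at 0, f at 0; solve each RREF row for its pivot's exponent:
  r0: exp(g) + (3)·1 = 0 ⇒ exp(g) = -3
  r1: exp(ω) + (-5)·1 = 0 ⇒ exp(ω) = 5
  r2: exp(cp) + (0)·1 = 0 ⇒ exp(cp) = 0
Π_3 = g^-3 · ω^5 · Q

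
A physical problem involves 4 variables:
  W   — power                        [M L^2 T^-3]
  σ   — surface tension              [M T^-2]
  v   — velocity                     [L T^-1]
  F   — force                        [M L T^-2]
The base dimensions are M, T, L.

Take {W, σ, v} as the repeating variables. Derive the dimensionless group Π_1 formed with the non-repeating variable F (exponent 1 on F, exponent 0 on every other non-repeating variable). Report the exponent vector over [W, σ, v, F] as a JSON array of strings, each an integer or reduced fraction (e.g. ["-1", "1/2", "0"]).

Dimensional matrix (M×T×L by W×σ×v×F):
  M: [ 1  1  0  1]
  T: [-3 -2 -1 -2]
  L: [ 2  0  1  1]
Row reduction gives pivot columns W,σ,v; rank = 3
Repeat: W,σ,v; free: F
RREF:
  r0: [   1    0    0    1]
  r1: [   0    1    0    0]
  r2: [   0    0    1   -1]
Fix exponent of F at 1; solve each RREF row for its pivot's exponent:
  r0: exp(W) + (1)·1 = 0 ⇒ exp(W) = -1
  r1: exp(σ) + (0)·1 = 0 ⇒ exp(σ) = 0
  r2: exp(v) + (-1)·1 = 0 ⇒ exp(v) = 1
Π_1 = W^-1 · v · F

["-1", "0", "1", "1"]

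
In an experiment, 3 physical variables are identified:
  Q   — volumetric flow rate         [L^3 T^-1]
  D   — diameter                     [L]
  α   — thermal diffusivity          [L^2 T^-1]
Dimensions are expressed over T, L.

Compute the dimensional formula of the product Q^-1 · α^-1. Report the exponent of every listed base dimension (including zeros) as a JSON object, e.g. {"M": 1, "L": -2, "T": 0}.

Dimensional matrix (T×L by Q×D×α):
  T: [-1  0 -1]
  L: [ 3  1  2]
  [T]: (-1)·-1+(-1)·-1 = 2
  [L]: (-1)·3+(-1)·2 = -5
⇒ T^2 L^-5

{"T": 2, "L": -5}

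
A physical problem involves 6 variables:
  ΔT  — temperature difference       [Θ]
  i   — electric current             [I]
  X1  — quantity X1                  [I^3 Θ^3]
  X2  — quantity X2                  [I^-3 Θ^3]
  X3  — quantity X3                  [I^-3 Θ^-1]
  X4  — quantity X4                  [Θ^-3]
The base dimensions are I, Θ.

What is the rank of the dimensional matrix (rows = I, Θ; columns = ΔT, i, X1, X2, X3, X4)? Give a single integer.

2

Dimensional matrix (I×Θ by ΔT×i×X1×X2×X3×X4):
  I: [ 0  1  3 -3 -3  0]
  Θ: [ 1  0  3  3 -1 -3]
Echelon form has 2 nonzero rows (pivots: ΔT,i)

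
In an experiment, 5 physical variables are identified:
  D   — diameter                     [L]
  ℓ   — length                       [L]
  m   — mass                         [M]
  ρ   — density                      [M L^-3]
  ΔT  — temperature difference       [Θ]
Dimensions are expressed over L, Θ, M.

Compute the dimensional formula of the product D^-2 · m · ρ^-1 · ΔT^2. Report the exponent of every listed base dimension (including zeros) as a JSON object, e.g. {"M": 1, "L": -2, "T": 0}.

Exponent matrix [L,Θ,M] × [D,ℓ,m,ρ,ΔT]:
  L: [ 1  1  0 -3  0]
  Θ: [ 0  0  0  0  1]
  M: [ 0  0  1  1  0]
  [L]: (-2)·1+(1)·0+(-1)·-3+(2)·0 = 1
  [Θ]: (-2)·0+(1)·0+(-1)·0+(2)·1 = 2
  [M]: (-2)·0+(1)·1+(-1)·1+(2)·0 = 0
⇒ L Θ^2

{"L": 1, "Θ": 2, "M": 0}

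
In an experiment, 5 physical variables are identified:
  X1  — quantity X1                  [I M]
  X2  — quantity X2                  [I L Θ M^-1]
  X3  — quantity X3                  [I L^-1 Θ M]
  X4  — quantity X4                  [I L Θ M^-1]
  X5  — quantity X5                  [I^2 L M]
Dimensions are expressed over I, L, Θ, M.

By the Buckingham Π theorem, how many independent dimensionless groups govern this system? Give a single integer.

2

Exponent matrix [I,L,Θ,M] × [X1,X2,X3,X4,X5]:
  I: [ 1  1  1  1  2]
  L: [ 0  1 -1  1  1]
  Θ: [ 0  1  1  1  0]
  M: [ 1 -1  1 -1  1]
RREF → pivots at {X1,X2,X3} ⇒ r = 3
Π count = n − r = 5 − 3 = 2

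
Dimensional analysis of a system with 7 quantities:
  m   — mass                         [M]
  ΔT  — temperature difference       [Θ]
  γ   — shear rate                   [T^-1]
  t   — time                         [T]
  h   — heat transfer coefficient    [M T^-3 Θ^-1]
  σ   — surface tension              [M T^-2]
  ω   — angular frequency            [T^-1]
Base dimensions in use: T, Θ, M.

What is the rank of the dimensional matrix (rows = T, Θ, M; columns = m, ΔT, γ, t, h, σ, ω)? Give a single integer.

Dimensional matrix (T×Θ×M by m×ΔT×γ×t×h×σ×ω):
  T: [ 0  0 -1  1 -3 -2 -1]
  Θ: [ 0  1  0  0 -1  0  0]
  M: [ 1  0  0  0  1  1  0]
Echelon form has 3 nonzero rows (pivots: m,ΔT,γ)

3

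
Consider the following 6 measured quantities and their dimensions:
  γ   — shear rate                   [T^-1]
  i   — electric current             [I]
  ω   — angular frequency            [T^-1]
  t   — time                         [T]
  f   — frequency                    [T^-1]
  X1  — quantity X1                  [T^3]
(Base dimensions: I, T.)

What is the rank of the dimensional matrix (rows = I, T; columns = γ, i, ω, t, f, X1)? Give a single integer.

2

Exponent matrix [I,T] × [γ,i,ω,t,f,X1]:
  I: [ 0  1  0  0  0  0]
  T: [-1  0 -1  1 -1  3]
Echelon form has 2 nonzero rows (pivots: γ,i)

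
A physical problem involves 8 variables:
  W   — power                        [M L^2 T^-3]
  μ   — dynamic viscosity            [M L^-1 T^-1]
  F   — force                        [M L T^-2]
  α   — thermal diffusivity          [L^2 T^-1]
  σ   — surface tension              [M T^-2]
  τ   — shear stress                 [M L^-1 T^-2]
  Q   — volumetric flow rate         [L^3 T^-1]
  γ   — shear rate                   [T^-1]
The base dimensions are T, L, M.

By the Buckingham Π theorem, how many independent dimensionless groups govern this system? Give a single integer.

5

Dimensional matrix (T×L×M by W×μ×F×α×σ×τ×Q×γ):
  T: [-3 -1 -2 -1 -2 -2 -1 -1]
  L: [ 2 -1  1  2  0 -1  3  0]
  M: [ 1  1  1  0  1  1  0  0]
Row reduction gives pivot columns W,μ,F; rank = 3
Π count = n − r = 8 − 3 = 5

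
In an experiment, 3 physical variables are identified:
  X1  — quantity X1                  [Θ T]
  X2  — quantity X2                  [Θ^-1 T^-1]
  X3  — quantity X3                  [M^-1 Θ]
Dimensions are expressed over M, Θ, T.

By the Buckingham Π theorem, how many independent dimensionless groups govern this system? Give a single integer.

1

Exponent matrix [M,Θ,T] × [X1,X2,X3]:
  M: [ 0  0 -1]
  Θ: [ 1 -1  1]
  T: [ 1 -1  0]
RREF → pivots at {X1,X3} ⇒ r = 2
3 vars − rank 2 = 1 Π group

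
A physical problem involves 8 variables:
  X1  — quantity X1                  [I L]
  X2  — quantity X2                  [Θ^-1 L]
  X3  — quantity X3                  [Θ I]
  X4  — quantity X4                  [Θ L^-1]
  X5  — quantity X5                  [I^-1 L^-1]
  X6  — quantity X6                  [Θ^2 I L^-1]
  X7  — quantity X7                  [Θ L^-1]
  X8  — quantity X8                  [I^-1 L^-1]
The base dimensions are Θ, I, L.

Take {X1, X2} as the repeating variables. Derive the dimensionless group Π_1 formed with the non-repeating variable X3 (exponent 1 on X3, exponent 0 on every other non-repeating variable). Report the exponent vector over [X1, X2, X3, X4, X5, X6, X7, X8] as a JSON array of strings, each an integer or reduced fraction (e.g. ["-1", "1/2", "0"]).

["-1", "1", "1", "0", "0", "0", "0", "0"]

Exponent matrix [Θ,I,L] × [X1,X2,X3,X4,X5,X6,X7,X8]:
  Θ: [ 0 -1  1  1  0  2  1  0]
  I: [ 1  0  1  0 -1  1  0 -1]
  L: [ 1  1  0 -1 -1 -1 -1 -1]
Echelon form has 2 nonzero rows (pivots: X1,X2)
Pivot set = {X1,X2}, free = {X3,X4,X5,X6,X7,X8}
RREF:
  r0: [   1    0    1    0   -1    1    0   -1]
  r1: [   0    1   -1   -1    0   -2   -1    0]
  r2: [   0    0    0    0    0    0    0    0]
Fix exponent of X3 at 1, X4 at 0, X5 at 0, X6 at 0, X7 at 0, X8 at 0; solve each RREF row for its pivot's exponent:
  r0: exp(X1) + (1)·1 = 0 ⇒ exp(X1) = -1
  r1: exp(X2) + (-1)·1 = 0 ⇒ exp(X2) = 1
Π_1 = X1^-1 · X2 · X3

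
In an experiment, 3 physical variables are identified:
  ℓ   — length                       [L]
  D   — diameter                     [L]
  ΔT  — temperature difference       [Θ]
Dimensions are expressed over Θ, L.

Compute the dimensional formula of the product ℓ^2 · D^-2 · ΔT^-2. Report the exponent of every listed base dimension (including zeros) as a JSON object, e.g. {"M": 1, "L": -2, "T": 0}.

{"Θ": -2, "L": 0}

Dimensional matrix (Θ×L by ℓ×D×ΔT):
  Θ: [ 0  0  1]
  L: [ 1  1  0]
  [Θ]: (2)·0+(-2)·0+(-2)·1 = -2
  [L]: (2)·1+(-2)·1+(-2)·0 = 0
⇒ Θ^-2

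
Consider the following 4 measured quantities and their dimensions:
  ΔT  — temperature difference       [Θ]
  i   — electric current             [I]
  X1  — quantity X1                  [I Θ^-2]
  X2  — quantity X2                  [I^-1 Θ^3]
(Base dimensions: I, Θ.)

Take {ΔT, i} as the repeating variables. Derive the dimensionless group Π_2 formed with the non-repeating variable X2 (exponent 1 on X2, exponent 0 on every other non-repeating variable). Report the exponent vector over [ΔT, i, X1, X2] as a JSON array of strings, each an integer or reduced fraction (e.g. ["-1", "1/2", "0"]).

Dimensional matrix (I×Θ by ΔT×i×X1×X2):
  I: [ 0  1  1 -1]
  Θ: [ 1  0 -2  3]
Row reduction gives pivot columns ΔT,i; rank = 2
Repeat: ΔT,i; free: X1,X2
RREF:
  r0: [   1    0   -2    3]
  r1: [   0    1    1   -1]
Fix exponent of X2 at 1, X1 at 0; solve each RREF row for its pivot's exponent:
  r0: exp(ΔT) + (3)·1 = 0 ⇒ exp(ΔT) = -3
  r1: exp(i) + (-1)·1 = 0 ⇒ exp(i) = 1
Π_2 = ΔT^-3 · i · X2

["-3", "1", "0", "1"]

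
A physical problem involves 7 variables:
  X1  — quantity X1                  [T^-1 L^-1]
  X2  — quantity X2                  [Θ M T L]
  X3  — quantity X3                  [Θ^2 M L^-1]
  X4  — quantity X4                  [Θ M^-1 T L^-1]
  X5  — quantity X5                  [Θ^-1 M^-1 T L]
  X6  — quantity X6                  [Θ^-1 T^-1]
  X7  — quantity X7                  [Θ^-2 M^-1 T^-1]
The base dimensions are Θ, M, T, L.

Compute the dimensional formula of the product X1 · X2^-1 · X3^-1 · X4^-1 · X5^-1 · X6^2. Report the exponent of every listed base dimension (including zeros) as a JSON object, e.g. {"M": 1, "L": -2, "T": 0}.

Write exponents as rows Θ,M,T,L / cols X1,X2,X3,X4,X5,X6,X7:
  Θ: [ 0  1  2  1 -1 -1 -2]
  M: [ 0  1  1 -1 -1  0 -1]
  T: [-1  1  0  1  1 -1 -1]
  L: [-1  1 -1 -1  1  0  0]
  [Θ]: (1)·0+(-1)·1+(-1)·2+(-1)·1+(-1)·-1+(2)·-1 = -5
  [M]: (1)·0+(-1)·1+(-1)·1+(-1)·-1+(-1)·-1+(2)·0 = 0
  [T]: (1)·-1+(-1)·1+(-1)·0+(-1)·1+(-1)·1+(2)·-1 = -6
  [L]: (1)·-1+(-1)·1+(-1)·-1+(-1)·-1+(-1)·1+(2)·0 = -1
⇒ Θ^-5 T^-6 L^-1

{"Θ": -5, "M": 0, "T": -6, "L": -1}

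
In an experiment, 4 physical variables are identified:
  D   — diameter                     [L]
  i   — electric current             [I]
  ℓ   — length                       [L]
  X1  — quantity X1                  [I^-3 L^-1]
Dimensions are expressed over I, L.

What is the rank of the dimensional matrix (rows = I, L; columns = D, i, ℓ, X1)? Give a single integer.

Dimensional matrix (I×L by D×i×ℓ×X1):
  I: [ 0  1  0 -3]
  L: [ 1  0  1 -1]
Echelon form has 2 nonzero rows (pivots: D,i)

2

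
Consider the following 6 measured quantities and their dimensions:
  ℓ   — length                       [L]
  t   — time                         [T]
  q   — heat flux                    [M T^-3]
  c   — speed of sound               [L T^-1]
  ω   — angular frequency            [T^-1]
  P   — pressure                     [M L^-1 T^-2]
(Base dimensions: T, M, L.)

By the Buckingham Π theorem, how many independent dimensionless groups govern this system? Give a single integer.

Write exponents as rows T,M,L / cols ℓ,t,q,c,ω,P:
  T: [ 0  1 -3 -1 -1 -2]
  M: [ 0  0  1  0  0  1]
  L: [ 1  0  0  1  0 -1]
RREF → pivots at {ℓ,t,q} ⇒ r = 3
Π count = n − r = 6 − 3 = 3

3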